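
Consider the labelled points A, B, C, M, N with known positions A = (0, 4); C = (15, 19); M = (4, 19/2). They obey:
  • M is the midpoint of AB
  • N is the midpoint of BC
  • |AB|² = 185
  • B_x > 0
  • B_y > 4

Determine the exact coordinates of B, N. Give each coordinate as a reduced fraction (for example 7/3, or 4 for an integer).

B = (8, 15)
N = (23/2, 17)

1. B_x = 8  [B = 2·M−A = 2·(4, 19/2)−(0, 4)]
2. B_y = 15  [B = 2·M−A = 2·(4, 19/2)−(0, 4)]
   so B = (8, 15)
3. N_x = 23/2  [2·N = B+C = (8, 15)+(15, 19)]
4. N_y = 17  [2·N = B+C = (8, 15)+(15, 19)]
   so N = (23/2, 17)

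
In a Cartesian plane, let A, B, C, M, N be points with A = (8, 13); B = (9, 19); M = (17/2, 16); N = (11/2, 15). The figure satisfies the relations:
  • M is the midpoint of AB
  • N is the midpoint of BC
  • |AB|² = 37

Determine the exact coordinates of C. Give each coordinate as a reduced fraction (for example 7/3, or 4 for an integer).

1. C_x = 2  [C = 2·N−B = 2·(11/2, 15)−(9, 19)]
2. C_y = 11  [C = 2·N−B = 2·(11/2, 15)−(9, 19)]
   so C = (2, 11)

C = (2, 11)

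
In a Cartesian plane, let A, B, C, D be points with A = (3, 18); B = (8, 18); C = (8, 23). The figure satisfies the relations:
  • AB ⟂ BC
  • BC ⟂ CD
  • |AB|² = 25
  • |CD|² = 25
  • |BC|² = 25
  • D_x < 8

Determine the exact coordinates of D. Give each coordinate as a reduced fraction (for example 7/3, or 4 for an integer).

D = (3, 23)

1. D_x = 3  [[BC ⟂ CD ⇒ 5y-115=0] ∩ [|D−(8, 23)|²=25]]
2. D_y = 23  [[BC ⟂ CD ⇒ 5y-115=0] ∩ [|D−(8, 23)|²=25]]
   so D = (3, 23)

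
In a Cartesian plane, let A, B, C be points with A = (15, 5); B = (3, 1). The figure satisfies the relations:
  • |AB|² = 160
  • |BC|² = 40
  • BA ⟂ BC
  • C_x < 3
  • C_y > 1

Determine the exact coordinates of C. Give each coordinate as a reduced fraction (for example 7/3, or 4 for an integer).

1. C_x = 1  [[BA ⟂ BC ⇒ 12x+4y-40=0] ∩ [|C−(3, 1)|²=40]]
2. C_y = 7  [[BA ⟂ BC ⇒ 12x+4y-40=0] ∩ [|C−(3, 1)|²=40]]
   so C = (1, 7)

C = (1, 7)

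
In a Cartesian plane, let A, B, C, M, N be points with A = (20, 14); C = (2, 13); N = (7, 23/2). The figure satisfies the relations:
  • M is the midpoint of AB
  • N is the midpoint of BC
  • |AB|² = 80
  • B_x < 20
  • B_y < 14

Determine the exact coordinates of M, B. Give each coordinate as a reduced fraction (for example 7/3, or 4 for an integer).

1. B_x = 12  [B = 2·N−C = 2·(7, 23/2)−(2, 13)]
2. B_y = 10  [B = 2·N−C = 2·(7, 23/2)−(2, 13)]
   so B = (12, 10)
3. M_x = 16  [2·M = A+B = (20, 14)+(12, 10)]
4. M_y = 12  [2·M = A+B = (20, 14)+(12, 10)]
   so M = (16, 12)

M = (16, 12)
B = (12, 10)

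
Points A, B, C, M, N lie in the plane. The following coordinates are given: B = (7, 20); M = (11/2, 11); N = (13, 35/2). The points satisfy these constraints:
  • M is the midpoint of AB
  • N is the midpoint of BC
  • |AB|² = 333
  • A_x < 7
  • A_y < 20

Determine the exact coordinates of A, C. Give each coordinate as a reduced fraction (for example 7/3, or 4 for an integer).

1. A_x = 4  [A = 2·M−B = 2·(11/2, 11)−(7, 20)]
2. A_y = 2  [A = 2·M−B = 2·(11/2, 11)−(7, 20)]
   so A = (4, 2)
3. C_x = 19  [C = 2·N−B = 2·(13, 35/2)−(7, 20)]
4. C_y = 15  [C = 2·N−B = 2·(13, 35/2)−(7, 20)]
   so C = (19, 15)

A = (4, 2)
C = (19, 15)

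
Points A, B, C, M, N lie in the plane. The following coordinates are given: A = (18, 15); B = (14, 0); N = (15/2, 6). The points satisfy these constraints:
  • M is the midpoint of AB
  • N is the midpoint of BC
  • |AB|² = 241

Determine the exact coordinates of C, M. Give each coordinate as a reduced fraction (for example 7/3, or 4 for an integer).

C = (1, 12)
M = (16, 15/2)

1. M_x = 16  [2·M = A+B = (18, 15)+(14, 0)]
2. M_y = 15/2  [2·M = A+B = (18, 15)+(14, 0)]
   so M = (16, 15/2)
3. C_x = 1  [C = 2·N−B = 2·(15/2, 6)−(14, 0)]
4. C_y = 12  [C = 2·N−B = 2·(15/2, 6)−(14, 0)]
   so C = (1, 12)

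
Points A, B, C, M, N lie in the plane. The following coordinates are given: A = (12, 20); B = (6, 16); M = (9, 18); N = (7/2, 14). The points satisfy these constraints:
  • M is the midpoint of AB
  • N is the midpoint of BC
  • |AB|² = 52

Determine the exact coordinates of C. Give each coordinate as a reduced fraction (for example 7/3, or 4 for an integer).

1. C_x = 1  [C = 2·N−B = 2·(7/2, 14)−(6, 16)]
2. C_y = 12  [C = 2·N−B = 2·(7/2, 14)−(6, 16)]
   so C = (1, 12)

C = (1, 12)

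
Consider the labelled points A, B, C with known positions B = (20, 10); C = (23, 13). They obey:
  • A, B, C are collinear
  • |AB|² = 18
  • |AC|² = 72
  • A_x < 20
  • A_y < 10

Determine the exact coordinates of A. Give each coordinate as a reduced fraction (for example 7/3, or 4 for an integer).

1. A_x = 17  [[A, B, C are collinear ⇒ -3x+3y+30=0] ∩ [|A−(20, 10)|²=18]]
2. A_y = 7  [[A, B, C are collinear ⇒ -3x+3y+30=0] ∩ [|A−(20, 10)|²=18]]
   so A = (17, 7)

A = (17, 7)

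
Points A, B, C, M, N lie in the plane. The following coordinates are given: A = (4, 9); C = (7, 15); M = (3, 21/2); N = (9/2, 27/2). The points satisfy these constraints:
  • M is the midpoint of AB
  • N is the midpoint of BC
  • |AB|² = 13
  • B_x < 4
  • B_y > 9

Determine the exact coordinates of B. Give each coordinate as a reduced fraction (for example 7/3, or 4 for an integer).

B = (2, 12)

1. B_x = 2  [B = 2·M−A = 2·(3, 21/2)−(4, 9)]
2. B_y = 12  [B = 2·M−A = 2·(3, 21/2)−(4, 9)]
   so B = (2, 12)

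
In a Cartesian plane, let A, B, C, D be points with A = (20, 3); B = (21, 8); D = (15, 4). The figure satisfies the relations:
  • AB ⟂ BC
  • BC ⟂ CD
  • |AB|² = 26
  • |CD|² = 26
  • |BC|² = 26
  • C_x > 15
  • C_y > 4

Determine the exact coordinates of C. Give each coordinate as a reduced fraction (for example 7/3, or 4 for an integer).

1. C_x = 16  [[AB ⟂ BC ⇒ 1x+5y-61=0] ∩ [|C−(15, 4)|²=26]]
2. C_y = 9  [[AB ⟂ BC ⇒ 1x+5y-61=0] ∩ [|C−(15, 4)|²=26]]
   so C = (16, 9)

C = (16, 9)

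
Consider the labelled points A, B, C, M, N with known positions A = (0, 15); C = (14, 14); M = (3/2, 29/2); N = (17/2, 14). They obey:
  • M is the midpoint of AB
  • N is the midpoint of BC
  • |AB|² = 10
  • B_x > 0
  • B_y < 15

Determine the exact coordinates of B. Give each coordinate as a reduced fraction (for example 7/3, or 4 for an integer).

1. B_x = 3  [B = 2·M−A = 2·(3/2, 29/2)−(0, 15)]
2. B_y = 14  [B = 2·M−A = 2·(3/2, 29/2)−(0, 15)]
   so B = (3, 14)

B = (3, 14)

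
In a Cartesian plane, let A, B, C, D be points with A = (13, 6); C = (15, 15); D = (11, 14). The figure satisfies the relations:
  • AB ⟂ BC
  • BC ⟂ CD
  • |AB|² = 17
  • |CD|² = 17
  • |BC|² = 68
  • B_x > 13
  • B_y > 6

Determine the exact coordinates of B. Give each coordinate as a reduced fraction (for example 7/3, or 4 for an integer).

B = (17, 7)

1. B_x = 17  [[BC ⟂ CD ⇒ 4x+1y-75=0] ∩ [|B−(13, 6)|²=17]]
2. B_y = 7  [[BC ⟂ CD ⇒ 4x+1y-75=0] ∩ [|B−(13, 6)|²=17]]
   so B = (17, 7)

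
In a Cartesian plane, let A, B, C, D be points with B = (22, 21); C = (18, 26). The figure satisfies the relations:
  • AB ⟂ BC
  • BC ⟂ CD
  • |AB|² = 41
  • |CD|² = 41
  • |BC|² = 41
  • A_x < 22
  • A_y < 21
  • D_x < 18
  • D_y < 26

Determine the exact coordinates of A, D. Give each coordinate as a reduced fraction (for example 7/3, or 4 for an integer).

1. A_x = 17  [[AB ⟂ BC ⇒ 4x-5y+17=0] ∩ [|A−(22, 21)|²=41]]
2. A_y = 17  [[AB ⟂ BC ⇒ 4x-5y+17=0] ∩ [|A−(22, 21)|²=41]]
   so A = (17, 17)
3. D_x = 13  [[BC ⟂ CD ⇒ -4x+5y-58=0] ∩ [|D−(18, 26)|²=41]]
4. D_y = 22  [[BC ⟂ CD ⇒ -4x+5y-58=0] ∩ [|D−(18, 26)|²=41]]
   so D = (13, 22)

A = (17, 17)
D = (13, 22)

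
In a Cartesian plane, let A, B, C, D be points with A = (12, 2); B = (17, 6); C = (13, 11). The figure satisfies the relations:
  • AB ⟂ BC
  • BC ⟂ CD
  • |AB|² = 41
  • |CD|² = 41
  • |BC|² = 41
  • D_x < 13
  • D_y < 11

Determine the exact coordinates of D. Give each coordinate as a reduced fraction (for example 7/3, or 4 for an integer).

1. D_x = 8  [[BC ⟂ CD ⇒ -4x+5y-3=0] ∩ [|D−(13, 11)|²=41]]
2. D_y = 7  [[BC ⟂ CD ⇒ -4x+5y-3=0] ∩ [|D−(13, 11)|²=41]]
   so D = (8, 7)

D = (8, 7)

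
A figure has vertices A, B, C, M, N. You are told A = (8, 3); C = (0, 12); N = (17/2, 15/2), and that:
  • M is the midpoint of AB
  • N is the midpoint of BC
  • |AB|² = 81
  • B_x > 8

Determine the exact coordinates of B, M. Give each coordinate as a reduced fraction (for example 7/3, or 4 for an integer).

1. B_x = 17  [B = 2·N−C = 2·(17/2, 15/2)−(0, 12)]
2. B_y = 3  [B = 2·N−C = 2·(17/2, 15/2)−(0, 12)]
   so B = (17, 3)
3. M_x = 25/2  [2·M = A+B = (8, 3)+(17, 3)]
4. M_y = 3  [2·M = A+B = (8, 3)+(17, 3)]
   so M = (25/2, 3)

B = (17, 3)
M = (25/2, 3)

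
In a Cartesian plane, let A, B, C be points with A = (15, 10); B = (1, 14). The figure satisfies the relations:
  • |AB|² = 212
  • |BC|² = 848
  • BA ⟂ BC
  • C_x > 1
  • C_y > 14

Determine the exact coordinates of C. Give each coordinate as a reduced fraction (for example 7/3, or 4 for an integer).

1. C_x = 9  [[BA ⟂ BC ⇒ 14x-4y+42=0] ∩ [|C−(1, 14)|²=848]]
2. C_y = 42  [[BA ⟂ BC ⇒ 14x-4y+42=0] ∩ [|C−(1, 14)|²=848]]
   so C = (9, 42)

C = (9, 42)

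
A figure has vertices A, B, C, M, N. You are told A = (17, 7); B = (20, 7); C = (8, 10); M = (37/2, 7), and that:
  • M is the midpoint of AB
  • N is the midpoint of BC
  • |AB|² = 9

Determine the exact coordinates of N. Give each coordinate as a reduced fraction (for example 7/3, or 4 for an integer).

1. N_x = 14  [2·N = B+C = (20, 7)+(8, 10)]
2. N_y = 17/2  [2·N = B+C = (20, 7)+(8, 10)]
   so N = (14, 17/2)

N = (14, 17/2)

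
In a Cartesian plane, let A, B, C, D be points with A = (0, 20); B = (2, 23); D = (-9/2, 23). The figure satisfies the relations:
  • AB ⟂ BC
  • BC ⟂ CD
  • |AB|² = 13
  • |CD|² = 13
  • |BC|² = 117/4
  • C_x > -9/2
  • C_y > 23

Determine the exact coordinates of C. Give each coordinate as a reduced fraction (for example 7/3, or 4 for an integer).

1. C_x = -5/2  [[AB ⟂ BC ⇒ 2x+3y-73=0] ∩ [|C−(-9/2, 23)|²=13]]
2. C_y = 26  [[AB ⟂ BC ⇒ 2x+3y-73=0] ∩ [|C−(-9/2, 23)|²=13]]
   so C = (-5/2, 26)

C = (-5/2, 26)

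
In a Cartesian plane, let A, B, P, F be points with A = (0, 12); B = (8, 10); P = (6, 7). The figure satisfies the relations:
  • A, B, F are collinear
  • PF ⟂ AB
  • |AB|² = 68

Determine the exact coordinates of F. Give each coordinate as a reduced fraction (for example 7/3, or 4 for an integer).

F = (116/17, 175/17)

1. F_x = 116/17  [[A, B, F are collinear ⇒ 2x+8y-96=0] ∩ [PF ⟂ AB ⇒ 8x-2y-34=0]]
2. F_y = 175/17  [[A, B, F are collinear ⇒ 2x+8y-96=0] ∩ [PF ⟂ AB ⇒ 8x-2y-34=0]]
   so F = (116/17, 175/17)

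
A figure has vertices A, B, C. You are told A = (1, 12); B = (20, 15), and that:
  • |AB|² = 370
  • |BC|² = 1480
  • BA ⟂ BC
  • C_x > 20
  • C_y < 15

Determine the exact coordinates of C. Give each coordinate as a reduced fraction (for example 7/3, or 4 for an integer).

1. C_x = 26  [[BA ⟂ BC ⇒ -19x-3y+425=0] ∩ [|C−(20, 15)|²=1480]]
2. C_y = -23  [[BA ⟂ BC ⇒ -19x-3y+425=0] ∩ [|C−(20, 15)|²=1480]]
   so C = (26, -23)

C = (26, -23)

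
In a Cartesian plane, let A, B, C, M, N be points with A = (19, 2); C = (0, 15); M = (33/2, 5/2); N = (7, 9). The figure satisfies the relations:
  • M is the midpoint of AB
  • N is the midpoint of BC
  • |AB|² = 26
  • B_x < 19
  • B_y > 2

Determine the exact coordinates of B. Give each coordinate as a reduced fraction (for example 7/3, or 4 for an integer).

B = (14, 3)

1. B_x = 14  [B = 2·M−A = 2·(33/2, 5/2)−(19, 2)]
2. B_y = 3  [B = 2·M−A = 2·(33/2, 5/2)−(19, 2)]
   so B = (14, 3)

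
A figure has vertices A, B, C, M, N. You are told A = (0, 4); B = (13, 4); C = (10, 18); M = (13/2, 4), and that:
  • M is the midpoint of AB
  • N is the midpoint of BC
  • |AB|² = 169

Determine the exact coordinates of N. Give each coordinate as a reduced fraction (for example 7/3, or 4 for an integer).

N = (23/2, 11)

1. N_x = 23/2  [2·N = B+C = (13, 4)+(10, 18)]
2. N_y = 11  [2·N = B+C = (13, 4)+(10, 18)]
   so N = (23/2, 11)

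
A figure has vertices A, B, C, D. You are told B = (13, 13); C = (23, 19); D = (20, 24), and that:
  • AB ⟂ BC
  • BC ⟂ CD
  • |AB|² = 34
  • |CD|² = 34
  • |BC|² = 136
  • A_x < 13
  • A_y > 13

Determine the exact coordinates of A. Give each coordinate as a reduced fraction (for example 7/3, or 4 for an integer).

1. A_x = 10  [[AB ⟂ BC ⇒ -10x-6y+208=0] ∩ [|A−(13, 13)|²=34]]
2. A_y = 18  [[AB ⟂ BC ⇒ -10x-6y+208=0] ∩ [|A−(13, 13)|²=34]]
   so A = (10, 18)

A = (10, 18)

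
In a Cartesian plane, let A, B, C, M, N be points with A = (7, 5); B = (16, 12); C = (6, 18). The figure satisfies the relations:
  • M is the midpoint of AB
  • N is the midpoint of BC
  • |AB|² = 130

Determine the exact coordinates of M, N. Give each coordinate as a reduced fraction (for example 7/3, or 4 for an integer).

M = (23/2, 17/2)
N = (11, 15)

1. M_x = 23/2  [2·M = A+B = (7, 5)+(16, 12)]
2. M_y = 17/2  [2·M = A+B = (7, 5)+(16, 12)]
   so M = (23/2, 17/2)
3. N_x = 11  [2·N = B+C = (16, 12)+(6, 18)]
4. N_y = 15  [2·N = B+C = (16, 12)+(6, 18)]
   so N = (11, 15)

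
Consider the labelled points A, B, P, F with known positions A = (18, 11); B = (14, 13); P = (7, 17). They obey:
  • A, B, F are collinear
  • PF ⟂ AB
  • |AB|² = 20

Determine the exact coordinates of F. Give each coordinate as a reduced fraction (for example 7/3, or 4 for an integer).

F = (34/5, 83/5)

1. F_x = 34/5  [[A, B, F are collinear ⇒ -2x-4y+80=0] ∩ [PF ⟂ AB ⇒ -4x+2y-6=0]]
2. F_y = 83/5  [[A, B, F are collinear ⇒ -2x-4y+80=0] ∩ [PF ⟂ AB ⇒ -4x+2y-6=0]]
   so F = (34/5, 83/5)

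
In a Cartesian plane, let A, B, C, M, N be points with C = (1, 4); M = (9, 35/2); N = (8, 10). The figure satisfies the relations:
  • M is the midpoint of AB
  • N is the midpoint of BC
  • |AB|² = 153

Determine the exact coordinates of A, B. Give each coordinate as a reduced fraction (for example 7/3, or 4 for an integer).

1. B_x = 15  [B = 2·N−C = 2·(8, 10)−(1, 4)]
2. B_y = 16  [B = 2·N−C = 2·(8, 10)−(1, 4)]
   so B = (15, 16)
3. A_x = 3  [A = 2·M−B = 2·(9, 35/2)−(15, 16)]
4. A_y = 19  [A = 2·M−B = 2·(9, 35/2)−(15, 16)]
   so A = (3, 19)

A = (3, 19)
B = (15, 16)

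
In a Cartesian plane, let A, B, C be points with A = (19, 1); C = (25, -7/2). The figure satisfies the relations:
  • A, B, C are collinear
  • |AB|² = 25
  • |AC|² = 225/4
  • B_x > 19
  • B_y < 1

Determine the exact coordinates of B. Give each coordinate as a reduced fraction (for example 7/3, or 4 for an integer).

1. B_x = 23  [[A, B, C are collinear ⇒ -9/2x-6y+183/2=0] ∩ [|B−(19, 1)|²=25]]
2. B_y = -2  [[A, B, C are collinear ⇒ -9/2x-6y+183/2=0] ∩ [|B−(19, 1)|²=25]]
   so B = (23, -2)

B = (23, -2)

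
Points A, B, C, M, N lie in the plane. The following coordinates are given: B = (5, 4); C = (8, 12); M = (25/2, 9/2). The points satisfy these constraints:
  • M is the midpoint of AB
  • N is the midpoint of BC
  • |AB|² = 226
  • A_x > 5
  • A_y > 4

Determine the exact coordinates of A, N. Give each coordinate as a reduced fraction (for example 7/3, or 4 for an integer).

1. A_x = 20  [A = 2·M−B = 2·(25/2, 9/2)−(5, 4)]
2. A_y = 5  [A = 2·M−B = 2·(25/2, 9/2)−(5, 4)]
   so A = (20, 5)
3. N_x = 13/2  [2·N = B+C = (5, 4)+(8, 12)]
4. N_y = 8  [2·N = B+C = (5, 4)+(8, 12)]
   so N = (13/2, 8)

A = (20, 5)
N = (13/2, 8)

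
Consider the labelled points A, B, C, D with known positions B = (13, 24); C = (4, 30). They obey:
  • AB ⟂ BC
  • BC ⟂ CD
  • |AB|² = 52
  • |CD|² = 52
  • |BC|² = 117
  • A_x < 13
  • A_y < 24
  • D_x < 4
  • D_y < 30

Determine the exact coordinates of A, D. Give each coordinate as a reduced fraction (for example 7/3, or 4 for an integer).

1. A_x = 9  [[AB ⟂ BC ⇒ 9x-6y+27=0] ∩ [|A−(13, 24)|²=52]]
2. A_y = 18  [[AB ⟂ BC ⇒ 9x-6y+27=0] ∩ [|A−(13, 24)|²=52]]
   so A = (9, 18)
3. D_x = 0  [[BC ⟂ CD ⇒ -9x+6y-144=0] ∩ [|D−(4, 30)|²=52]]
4. D_y = 24  [[BC ⟂ CD ⇒ -9x+6y-144=0] ∩ [|D−(4, 30)|²=52]]
   so D = (0, 24)

A = (9, 18)
D = (0, 24)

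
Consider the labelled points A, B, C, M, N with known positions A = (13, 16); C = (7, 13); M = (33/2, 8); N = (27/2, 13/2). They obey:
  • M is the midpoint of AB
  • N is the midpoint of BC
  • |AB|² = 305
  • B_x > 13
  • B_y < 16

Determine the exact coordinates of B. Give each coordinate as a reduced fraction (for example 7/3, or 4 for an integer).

1. B_x = 20  [B = 2·M−A = 2·(33/2, 8)−(13, 16)]
2. B_y = 0  [B = 2·M−A = 2·(33/2, 8)−(13, 16)]
   so B = (20, 0)

B = (20, 0)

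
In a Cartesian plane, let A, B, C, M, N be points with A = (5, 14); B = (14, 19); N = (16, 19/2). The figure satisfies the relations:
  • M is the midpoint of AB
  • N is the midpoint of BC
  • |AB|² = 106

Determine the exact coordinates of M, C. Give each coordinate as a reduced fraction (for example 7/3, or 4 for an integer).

1. M_x = 19/2  [2·M = A+B = (5, 14)+(14, 19)]
2. M_y = 33/2  [2·M = A+B = (5, 14)+(14, 19)]
   so M = (19/2, 33/2)
3. C_x = 18  [C = 2·N−B = 2·(16, 19/2)−(14, 19)]
4. C_y = 0  [C = 2·N−B = 2·(16, 19/2)−(14, 19)]
   so C = (18, 0)

M = (19/2, 33/2)
C = (18, 0)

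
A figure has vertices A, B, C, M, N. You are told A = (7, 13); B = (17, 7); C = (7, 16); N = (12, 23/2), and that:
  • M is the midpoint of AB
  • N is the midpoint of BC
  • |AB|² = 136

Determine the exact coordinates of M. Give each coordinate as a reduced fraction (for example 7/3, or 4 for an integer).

M = (12, 10)

1. M_x = 12  [2·M = A+B = (7, 13)+(17, 7)]
2. M_y = 10  [2·M = A+B = (7, 13)+(17, 7)]
   so M = (12, 10)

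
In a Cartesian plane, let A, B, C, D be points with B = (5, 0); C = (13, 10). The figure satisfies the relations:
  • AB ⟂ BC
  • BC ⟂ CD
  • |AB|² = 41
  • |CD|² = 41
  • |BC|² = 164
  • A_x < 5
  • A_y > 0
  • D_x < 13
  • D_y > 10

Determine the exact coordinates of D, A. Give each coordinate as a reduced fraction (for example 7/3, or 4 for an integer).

1. D_x = 8  [[BC ⟂ CD ⇒ 8x+10y-204=0] ∩ [|D−(13, 10)|²=41]]
2. D_y = 14  [[BC ⟂ CD ⇒ 8x+10y-204=0] ∩ [|D−(13, 10)|²=41]]
   so D = (8, 14)
3. A_x = 0  [[AB ⟂ BC ⇒ -8x-10y+40=0] ∩ [|A−(5, 0)|²=41]]
4. A_y = 4  [[AB ⟂ BC ⇒ -8x-10y+40=0] ∩ [|A−(5, 0)|²=41]]
   so A = (0, 4)

D = (8, 14)
A = (0, 4)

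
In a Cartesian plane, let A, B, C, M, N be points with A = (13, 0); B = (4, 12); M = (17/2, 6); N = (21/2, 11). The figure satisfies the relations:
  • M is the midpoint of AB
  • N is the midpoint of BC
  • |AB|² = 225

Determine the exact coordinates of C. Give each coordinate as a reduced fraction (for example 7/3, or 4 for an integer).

1. C_x = 17  [C = 2·N−B = 2·(21/2, 11)−(4, 12)]
2. C_y = 10  [C = 2·N−B = 2·(21/2, 11)−(4, 12)]
   so C = (17, 10)

C = (17, 10)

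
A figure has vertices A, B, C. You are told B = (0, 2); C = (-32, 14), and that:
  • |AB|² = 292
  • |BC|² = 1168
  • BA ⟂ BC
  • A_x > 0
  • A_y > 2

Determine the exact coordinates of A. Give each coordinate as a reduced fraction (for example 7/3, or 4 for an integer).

1. A_x = 6  [[BA ⟂ BC ⇒ -32x+12y-24=0] ∩ [|A−(0, 2)|²=292]]
2. A_y = 18  [[BA ⟂ BC ⇒ -32x+12y-24=0] ∩ [|A−(0, 2)|²=292]]
   so A = (6, 18)

A = (6, 18)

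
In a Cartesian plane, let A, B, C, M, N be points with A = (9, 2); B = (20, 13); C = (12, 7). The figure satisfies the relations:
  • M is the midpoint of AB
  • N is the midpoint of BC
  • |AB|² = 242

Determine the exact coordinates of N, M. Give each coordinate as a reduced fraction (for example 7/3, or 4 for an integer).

1. M_x = 29/2  [2·M = A+B = (9, 2)+(20, 13)]
2. M_y = 15/2  [2·M = A+B = (9, 2)+(20, 13)]
   so M = (29/2, 15/2)
3. N_x = 16  [2·N = B+C = (20, 13)+(12, 7)]
4. N_y = 10  [2·N = B+C = (20, 13)+(12, 7)]
   so N = (16, 10)

N = (16, 10)
M = (29/2, 15/2)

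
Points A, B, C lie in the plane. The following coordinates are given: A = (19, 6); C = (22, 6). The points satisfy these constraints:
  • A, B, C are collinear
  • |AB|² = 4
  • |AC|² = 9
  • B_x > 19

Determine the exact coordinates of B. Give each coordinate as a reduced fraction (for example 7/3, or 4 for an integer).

B = (21, 6)

1. B_x = 21  [[A, B, C are collinear ⇒ -3y+18=0] ∩ [|B−(19, 6)|²=4]]
2. B_y = 6  [[A, B, C are collinear ⇒ -3y+18=0] ∩ [|B−(19, 6)|²=4]]
   so B = (21, 6)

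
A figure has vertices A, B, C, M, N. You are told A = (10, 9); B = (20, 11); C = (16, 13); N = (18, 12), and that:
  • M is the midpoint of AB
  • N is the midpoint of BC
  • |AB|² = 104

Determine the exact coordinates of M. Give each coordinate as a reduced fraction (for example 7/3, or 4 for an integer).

1. M_x = 15  [2·M = A+B = (10, 9)+(20, 11)]
2. M_y = 10  [2·M = A+B = (10, 9)+(20, 11)]
   so M = (15, 10)

M = (15, 10)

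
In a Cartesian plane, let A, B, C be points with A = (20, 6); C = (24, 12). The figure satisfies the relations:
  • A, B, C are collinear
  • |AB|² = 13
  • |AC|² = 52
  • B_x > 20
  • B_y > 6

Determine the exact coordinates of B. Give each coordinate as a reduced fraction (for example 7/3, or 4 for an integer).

1. B_x = 22  [[A, B, C are collinear ⇒ 6x-4y-96=0] ∩ [|B−(20, 6)|²=13]]
2. B_y = 9  [[A, B, C are collinear ⇒ 6x-4y-96=0] ∩ [|B−(20, 6)|²=13]]
   so B = (22, 9)

B = (22, 9)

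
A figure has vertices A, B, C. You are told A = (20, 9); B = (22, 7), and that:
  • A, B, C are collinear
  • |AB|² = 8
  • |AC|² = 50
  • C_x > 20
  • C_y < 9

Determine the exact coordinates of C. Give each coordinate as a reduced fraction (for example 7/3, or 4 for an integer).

C = (25, 4)

1. C_x = 25  [[A, B, C are collinear ⇒ 2x+2y-58=0] ∩ [|C−(20, 9)|²=50]]
2. C_y = 4  [[A, B, C are collinear ⇒ 2x+2y-58=0] ∩ [|C−(20, 9)|²=50]]
   so C = (25, 4)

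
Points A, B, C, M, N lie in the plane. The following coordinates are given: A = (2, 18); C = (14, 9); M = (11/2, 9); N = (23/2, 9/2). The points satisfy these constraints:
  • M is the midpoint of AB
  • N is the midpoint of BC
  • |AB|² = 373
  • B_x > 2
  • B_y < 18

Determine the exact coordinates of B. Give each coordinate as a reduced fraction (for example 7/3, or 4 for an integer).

B = (9, 0)

1. B_x = 9  [B = 2·M−A = 2·(11/2, 9)−(2, 18)]
2. B_y = 0  [B = 2·M−A = 2·(11/2, 9)−(2, 18)]
   so B = (9, 0)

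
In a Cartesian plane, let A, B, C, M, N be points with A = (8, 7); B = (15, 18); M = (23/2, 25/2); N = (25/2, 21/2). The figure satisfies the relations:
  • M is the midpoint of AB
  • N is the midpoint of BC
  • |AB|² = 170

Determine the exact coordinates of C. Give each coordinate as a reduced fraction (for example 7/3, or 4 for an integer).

1. C_x = 10  [C = 2·N−B = 2·(25/2, 21/2)−(15, 18)]
2. C_y = 3  [C = 2·N−B = 2·(25/2, 21/2)−(15, 18)]
   so C = (10, 3)

C = (10, 3)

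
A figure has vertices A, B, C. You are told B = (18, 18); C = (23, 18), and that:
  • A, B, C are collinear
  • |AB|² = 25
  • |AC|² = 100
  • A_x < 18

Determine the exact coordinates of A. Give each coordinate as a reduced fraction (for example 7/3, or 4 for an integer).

1. A_x = 13  [[A, B, C are collinear ⇒ 5y-90=0] ∩ [|A−(18, 18)|²=25]]
2. A_y = 18  [[A, B, C are collinear ⇒ 5y-90=0] ∩ [|A−(18, 18)|²=25]]
   so A = (13, 18)

A = (13, 18)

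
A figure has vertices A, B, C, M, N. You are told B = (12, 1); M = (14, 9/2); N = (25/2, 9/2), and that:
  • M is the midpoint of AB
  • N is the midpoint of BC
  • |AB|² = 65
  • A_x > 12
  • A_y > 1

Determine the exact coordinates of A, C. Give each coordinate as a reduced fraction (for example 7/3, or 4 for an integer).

A = (16, 8)
C = (13, 8)

1. A_x = 16  [A = 2·M−B = 2·(14, 9/2)−(12, 1)]
2. A_y = 8  [A = 2·M−B = 2·(14, 9/2)−(12, 1)]
   so A = (16, 8)
3. C_x = 13  [C = 2·N−B = 2·(25/2, 9/2)−(12, 1)]
4. C_y = 8  [C = 2·N−B = 2·(25/2, 9/2)−(12, 1)]
   so C = (13, 8)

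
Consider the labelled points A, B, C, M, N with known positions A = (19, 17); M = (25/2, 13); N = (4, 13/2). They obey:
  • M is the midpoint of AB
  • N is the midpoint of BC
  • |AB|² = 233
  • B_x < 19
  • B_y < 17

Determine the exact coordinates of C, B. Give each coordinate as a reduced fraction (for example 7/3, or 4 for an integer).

1. B_x = 6  [B = 2·M−A = 2·(25/2, 13)−(19, 17)]
2. B_y = 9  [B = 2·M−A = 2·(25/2, 13)−(19, 17)]
   so B = (6, 9)
3. C_x = 2  [C = 2·N−B = 2·(4, 13/2)−(6, 9)]
4. C_y = 4  [C = 2·N−B = 2·(4, 13/2)−(6, 9)]
   so C = (2, 4)

C = (2, 4)
B = (6, 9)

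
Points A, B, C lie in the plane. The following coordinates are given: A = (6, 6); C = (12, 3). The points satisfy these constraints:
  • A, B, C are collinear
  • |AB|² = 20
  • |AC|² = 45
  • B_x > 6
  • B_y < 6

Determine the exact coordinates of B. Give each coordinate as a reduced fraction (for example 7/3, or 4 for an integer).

B = (10, 4)

1. B_x = 10  [[A, B, C are collinear ⇒ -3x-6y+54=0] ∩ [|B−(6, 6)|²=20]]
2. B_y = 4  [[A, B, C are collinear ⇒ -3x-6y+54=0] ∩ [|B−(6, 6)|²=20]]
   so B = (10, 4)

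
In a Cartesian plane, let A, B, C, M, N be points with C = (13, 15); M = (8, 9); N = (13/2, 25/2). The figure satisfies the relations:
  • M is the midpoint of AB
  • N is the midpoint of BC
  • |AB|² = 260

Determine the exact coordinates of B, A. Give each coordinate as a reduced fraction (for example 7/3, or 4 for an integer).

1. B_x = 0  [B = 2·N−C = 2·(13/2, 25/2)−(13, 15)]
2. B_y = 10  [B = 2·N−C = 2·(13/2, 25/2)−(13, 15)]
   so B = (0, 10)
3. A_x = 16  [A = 2·M−B = 2·(8, 9)−(0, 10)]
4. A_y = 8  [A = 2·M−B = 2·(8, 9)−(0, 10)]
   so A = (16, 8)

B = (0, 10)
A = (16, 8)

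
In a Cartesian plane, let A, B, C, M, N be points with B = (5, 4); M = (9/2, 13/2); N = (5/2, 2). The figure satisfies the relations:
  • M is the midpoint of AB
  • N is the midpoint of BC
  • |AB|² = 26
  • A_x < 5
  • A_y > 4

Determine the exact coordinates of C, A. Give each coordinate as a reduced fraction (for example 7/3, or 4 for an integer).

C = (0, 0)
A = (4, 9)

1. A_x = 4  [A = 2·M−B = 2·(9/2, 13/2)−(5, 4)]
2. A_y = 9  [A = 2·M−B = 2·(9/2, 13/2)−(5, 4)]
   so A = (4, 9)
3. C_x = 0  [C = 2·N−B = 2·(5/2, 2)−(5, 4)]
4. C_y = 0  [C = 2·N−B = 2·(5/2, 2)−(5, 4)]
   so C = (0, 0)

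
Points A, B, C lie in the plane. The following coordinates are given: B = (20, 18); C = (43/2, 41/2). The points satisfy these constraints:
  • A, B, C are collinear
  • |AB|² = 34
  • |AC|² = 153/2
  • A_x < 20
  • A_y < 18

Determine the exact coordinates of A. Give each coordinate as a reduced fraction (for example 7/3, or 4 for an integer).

A = (17, 13)

1. A_x = 17  [[A, B, C are collinear ⇒ -5/2x+3/2y+23=0] ∩ [|A−(20, 18)|²=34]]
2. A_y = 13  [[A, B, C are collinear ⇒ -5/2x+3/2y+23=0] ∩ [|A−(20, 18)|²=34]]
   so A = (17, 13)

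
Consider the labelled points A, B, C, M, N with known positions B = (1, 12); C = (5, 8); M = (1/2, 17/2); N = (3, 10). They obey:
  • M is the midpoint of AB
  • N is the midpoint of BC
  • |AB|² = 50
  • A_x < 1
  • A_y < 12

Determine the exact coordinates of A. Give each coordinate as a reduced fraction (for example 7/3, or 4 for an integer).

A = (0, 5)

1. A_x = 0  [A = 2·M−B = 2·(1/2, 17/2)−(1, 12)]
2. A_y = 5  [A = 2·M−B = 2·(1/2, 17/2)−(1, 12)]
   so A = (0, 5)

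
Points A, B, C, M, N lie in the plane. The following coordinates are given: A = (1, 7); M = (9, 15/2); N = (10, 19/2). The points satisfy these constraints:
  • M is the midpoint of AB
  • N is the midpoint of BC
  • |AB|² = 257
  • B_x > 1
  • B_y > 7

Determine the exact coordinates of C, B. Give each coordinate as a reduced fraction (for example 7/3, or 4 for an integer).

C = (3, 11)
B = (17, 8)

1. B_x = 17  [B = 2·M−A = 2·(9, 15/2)−(1, 7)]
2. B_y = 8  [B = 2·M−A = 2·(9, 15/2)−(1, 7)]
   so B = (17, 8)
3. C_x = 3  [C = 2·N−B = 2·(10, 19/2)−(17, 8)]
4. C_y = 11  [C = 2·N−B = 2·(10, 19/2)−(17, 8)]
   so C = (3, 11)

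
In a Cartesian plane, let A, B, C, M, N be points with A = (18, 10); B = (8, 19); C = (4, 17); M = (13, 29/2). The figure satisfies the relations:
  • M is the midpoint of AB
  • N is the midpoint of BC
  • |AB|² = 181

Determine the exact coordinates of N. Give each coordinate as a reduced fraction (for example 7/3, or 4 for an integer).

1. N_x = 6  [2·N = B+C = (8, 19)+(4, 17)]
2. N_y = 18  [2·N = B+C = (8, 19)+(4, 17)]
   so N = (6, 18)

N = (6, 18)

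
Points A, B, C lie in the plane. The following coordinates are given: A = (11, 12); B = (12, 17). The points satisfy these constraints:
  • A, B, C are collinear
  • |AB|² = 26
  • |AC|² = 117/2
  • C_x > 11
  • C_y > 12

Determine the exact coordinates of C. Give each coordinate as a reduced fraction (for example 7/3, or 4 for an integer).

C = (25/2, 39/2)

1. C_x = 25/2  [[A, B, C are collinear ⇒ -5x+1y+43=0] ∩ [|C−(11, 12)|²=117/2]]
2. C_y = 39/2  [[A, B, C are collinear ⇒ -5x+1y+43=0] ∩ [|C−(11, 12)|²=117/2]]
   so C = (25/2, 39/2)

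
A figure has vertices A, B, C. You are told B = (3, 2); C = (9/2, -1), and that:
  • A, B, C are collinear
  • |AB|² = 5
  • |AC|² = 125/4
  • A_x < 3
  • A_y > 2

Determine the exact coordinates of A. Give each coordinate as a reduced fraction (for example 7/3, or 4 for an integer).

A = (2, 4)

1. A_x = 2  [[A, B, C are collinear ⇒ 3x+3/2y-12=0] ∩ [|A−(3, 2)|²=5]]
2. A_y = 4  [[A, B, C are collinear ⇒ 3x+3/2y-12=0] ∩ [|A−(3, 2)|²=5]]
   so A = (2, 4)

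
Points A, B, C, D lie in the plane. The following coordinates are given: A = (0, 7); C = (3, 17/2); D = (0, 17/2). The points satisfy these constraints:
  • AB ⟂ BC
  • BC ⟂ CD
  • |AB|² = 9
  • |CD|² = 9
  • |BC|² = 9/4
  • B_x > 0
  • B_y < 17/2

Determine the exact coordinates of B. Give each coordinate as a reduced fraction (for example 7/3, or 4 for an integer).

1. B_x = 3  [[BC ⟂ CD ⇒ 3x-9=0] ∩ [|B−(0, 7)|²=9]]
2. B_y = 7  [[BC ⟂ CD ⇒ 3x-9=0] ∩ [|B−(0, 7)|²=9]]
   so B = (3, 7)

B = (3, 7)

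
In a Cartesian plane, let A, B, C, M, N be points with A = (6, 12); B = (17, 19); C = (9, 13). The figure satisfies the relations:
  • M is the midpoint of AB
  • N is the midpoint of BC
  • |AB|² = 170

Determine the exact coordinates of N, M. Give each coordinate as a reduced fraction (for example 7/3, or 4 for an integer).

1. M_x = 23/2  [2·M = A+B = (6, 12)+(17, 19)]
2. M_y = 31/2  [2·M = A+B = (6, 12)+(17, 19)]
   so M = (23/2, 31/2)
3. N_x = 13  [2·N = B+C = (17, 19)+(9, 13)]
4. N_y = 16  [2·N = B+C = (17, 19)+(9, 13)]
   so N = (13, 16)

N = (13, 16)
M = (23/2, 31/2)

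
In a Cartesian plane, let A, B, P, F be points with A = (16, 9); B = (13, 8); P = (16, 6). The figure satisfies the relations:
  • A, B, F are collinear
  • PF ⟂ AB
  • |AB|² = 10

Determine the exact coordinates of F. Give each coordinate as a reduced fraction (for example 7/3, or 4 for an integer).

F = (151/10, 87/10)

1. F_x = 151/10  [[A, B, F are collinear ⇒ 1x-3y+11=0] ∩ [PF ⟂ AB ⇒ -3x-1y+54=0]]
2. F_y = 87/10  [[A, B, F are collinear ⇒ 1x-3y+11=0] ∩ [PF ⟂ AB ⇒ -3x-1y+54=0]]
   so F = (151/10, 87/10)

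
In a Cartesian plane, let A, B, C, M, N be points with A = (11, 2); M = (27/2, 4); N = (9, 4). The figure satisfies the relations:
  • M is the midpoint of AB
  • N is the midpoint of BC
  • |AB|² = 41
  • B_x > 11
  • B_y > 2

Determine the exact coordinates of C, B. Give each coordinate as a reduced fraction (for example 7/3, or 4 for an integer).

1. B_x = 16  [B = 2·M−A = 2·(27/2, 4)−(11, 2)]
2. B_y = 6  [B = 2·M−A = 2·(27/2, 4)−(11, 2)]
   so B = (16, 6)
3. C_x = 2  [C = 2·N−B = 2·(9, 4)−(16, 6)]
4. C_y = 2  [C = 2·N−B = 2·(9, 4)−(16, 6)]
   so C = (2, 2)

C = (2, 2)
B = (16, 6)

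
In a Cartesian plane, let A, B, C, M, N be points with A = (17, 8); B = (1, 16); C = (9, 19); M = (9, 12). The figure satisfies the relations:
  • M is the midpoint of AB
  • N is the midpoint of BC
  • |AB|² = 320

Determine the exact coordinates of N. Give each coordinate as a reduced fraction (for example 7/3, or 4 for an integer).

1. N_x = 5  [2·N = B+C = (1, 16)+(9, 19)]
2. N_y = 35/2  [2·N = B+C = (1, 16)+(9, 19)]
   so N = (5, 35/2)

N = (5, 35/2)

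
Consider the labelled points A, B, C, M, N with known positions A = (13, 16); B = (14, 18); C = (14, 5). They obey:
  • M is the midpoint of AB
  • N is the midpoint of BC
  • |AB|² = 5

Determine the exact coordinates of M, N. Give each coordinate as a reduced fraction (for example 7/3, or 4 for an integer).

1. M_x = 27/2  [2·M = A+B = (13, 16)+(14, 18)]
2. M_y = 17  [2·M = A+B = (13, 16)+(14, 18)]
   so M = (27/2, 17)
3. N_x = 14  [2·N = B+C = (14, 18)+(14, 5)]
4. N_y = 23/2  [2·N = B+C = (14, 18)+(14, 5)]
   so N = (14, 23/2)

M = (27/2, 17)
N = (14, 23/2)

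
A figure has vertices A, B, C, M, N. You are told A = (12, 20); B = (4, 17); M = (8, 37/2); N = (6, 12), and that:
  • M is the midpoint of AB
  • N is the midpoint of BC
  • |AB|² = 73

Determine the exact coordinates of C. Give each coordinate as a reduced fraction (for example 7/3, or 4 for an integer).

1. C_x = 8  [C = 2·N−B = 2·(6, 12)−(4, 17)]
2. C_y = 7  [C = 2·N−B = 2·(6, 12)−(4, 17)]
   so C = (8, 7)

C = (8, 7)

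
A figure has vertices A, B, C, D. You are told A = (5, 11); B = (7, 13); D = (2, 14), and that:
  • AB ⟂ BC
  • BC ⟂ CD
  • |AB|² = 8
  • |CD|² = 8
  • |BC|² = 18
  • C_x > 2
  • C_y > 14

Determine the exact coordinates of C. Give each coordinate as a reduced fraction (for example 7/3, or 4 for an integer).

C = (4, 16)

1. C_x = 4  [[AB ⟂ BC ⇒ 2x+2y-40=0] ∩ [|C−(2, 14)|²=8]]
2. C_y = 16  [[AB ⟂ BC ⇒ 2x+2y-40=0] ∩ [|C−(2, 14)|²=8]]
   so C = (4, 16)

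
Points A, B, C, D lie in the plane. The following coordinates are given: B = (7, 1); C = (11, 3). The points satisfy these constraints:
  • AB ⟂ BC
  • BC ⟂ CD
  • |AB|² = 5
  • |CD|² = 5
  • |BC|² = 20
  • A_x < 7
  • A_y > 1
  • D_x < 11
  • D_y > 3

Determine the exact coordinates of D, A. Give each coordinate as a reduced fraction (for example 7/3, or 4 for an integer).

1. D_x = 10  [[BC ⟂ CD ⇒ 4x+2y-50=0] ∩ [|D−(11, 3)|²=5]]
2. D_y = 5  [[BC ⟂ CD ⇒ 4x+2y-50=0] ∩ [|D−(11, 3)|²=5]]
   so D = (10, 5)
3. A_x = 6  [[AB ⟂ BC ⇒ -4x-2y+30=0] ∩ [|A−(7, 1)|²=5]]
4. A_y = 3  [[AB ⟂ BC ⇒ -4x-2y+30=0] ∩ [|A−(7, 1)|²=5]]
   so A = (6, 3)

D = (10, 5)
A = (6, 3)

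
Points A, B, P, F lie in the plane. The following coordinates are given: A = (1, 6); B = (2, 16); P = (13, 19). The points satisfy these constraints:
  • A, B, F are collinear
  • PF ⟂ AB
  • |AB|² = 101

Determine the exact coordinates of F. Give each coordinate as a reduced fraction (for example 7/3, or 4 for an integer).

F = (243/101, 2026/101)

1. F_x = 243/101  [[A, B, F are collinear ⇒ -10x+1y+4=0] ∩ [PF ⟂ AB ⇒ 1x+10y-203=0]]
2. F_y = 2026/101  [[A, B, F are collinear ⇒ -10x+1y+4=0] ∩ [PF ⟂ AB ⇒ 1x+10y-203=0]]
   so F = (243/101, 2026/101)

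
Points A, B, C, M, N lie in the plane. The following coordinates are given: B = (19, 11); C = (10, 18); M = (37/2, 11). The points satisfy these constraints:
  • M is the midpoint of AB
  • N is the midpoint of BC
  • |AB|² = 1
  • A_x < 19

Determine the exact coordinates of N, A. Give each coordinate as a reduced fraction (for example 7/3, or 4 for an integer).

N = (29/2, 29/2)
A = (18, 11)

1. A_x = 18  [A = 2·M−B = 2·(37/2, 11)−(19, 11)]
2. A_y = 11  [A = 2·M−B = 2·(37/2, 11)−(19, 11)]
   so A = (18, 11)
3. N_x = 29/2  [2·N = B+C = (19, 11)+(10, 18)]
4. N_y = 29/2  [2·N = B+C = (19, 11)+(10, 18)]
   so N = (29/2, 29/2)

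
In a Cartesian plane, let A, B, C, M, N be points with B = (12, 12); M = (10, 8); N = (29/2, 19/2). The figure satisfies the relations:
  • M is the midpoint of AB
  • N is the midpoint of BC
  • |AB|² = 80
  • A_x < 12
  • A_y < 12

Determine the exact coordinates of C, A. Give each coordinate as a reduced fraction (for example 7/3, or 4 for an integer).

1. A_x = 8  [A = 2·M−B = 2·(10, 8)−(12, 12)]
2. A_y = 4  [A = 2·M−B = 2·(10, 8)−(12, 12)]
   so A = (8, 4)
3. C_x = 17  [C = 2·N−B = 2·(29/2, 19/2)−(12, 12)]
4. C_y = 7  [C = 2·N−B = 2·(29/2, 19/2)−(12, 12)]
   so C = (17, 7)

C = (17, 7)
A = (8, 4)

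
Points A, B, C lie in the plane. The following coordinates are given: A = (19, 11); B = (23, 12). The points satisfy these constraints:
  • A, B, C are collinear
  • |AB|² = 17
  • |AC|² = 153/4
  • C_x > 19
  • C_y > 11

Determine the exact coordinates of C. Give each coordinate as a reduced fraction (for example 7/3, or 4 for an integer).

C = (25, 25/2)

1. C_x = 25  [[A, B, C are collinear ⇒ -1x+4y-25=0] ∩ [|C−(19, 11)|²=153/4]]
2. C_y = 25/2  [[A, B, C are collinear ⇒ -1x+4y-25=0] ∩ [|C−(19, 11)|²=153/4]]
   so C = (25, 25/2)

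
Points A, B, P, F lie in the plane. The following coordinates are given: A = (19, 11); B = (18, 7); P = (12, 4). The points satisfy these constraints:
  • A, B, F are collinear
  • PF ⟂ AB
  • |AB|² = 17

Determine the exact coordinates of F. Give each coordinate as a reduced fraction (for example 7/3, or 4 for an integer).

1. F_x = 288/17  [[A, B, F are collinear ⇒ 4x-1y-65=0] ∩ [PF ⟂ AB ⇒ -1x-4y+28=0]]
2. F_y = 47/17  [[A, B, F are collinear ⇒ 4x-1y-65=0] ∩ [PF ⟂ AB ⇒ -1x-4y+28=0]]
   so F = (288/17, 47/17)

F = (288/17, 47/17)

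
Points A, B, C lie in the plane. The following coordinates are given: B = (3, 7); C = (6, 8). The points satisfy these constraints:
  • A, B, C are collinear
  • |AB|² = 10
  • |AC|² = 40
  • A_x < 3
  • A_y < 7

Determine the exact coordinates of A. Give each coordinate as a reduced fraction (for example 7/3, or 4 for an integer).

A = (0, 6)

1. A_x = 0  [[A, B, C are collinear ⇒ -1x+3y-18=0] ∩ [|A−(3, 7)|²=10]]
2. A_y = 6  [[A, B, C are collinear ⇒ -1x+3y-18=0] ∩ [|A−(3, 7)|²=10]]
   so A = (0, 6)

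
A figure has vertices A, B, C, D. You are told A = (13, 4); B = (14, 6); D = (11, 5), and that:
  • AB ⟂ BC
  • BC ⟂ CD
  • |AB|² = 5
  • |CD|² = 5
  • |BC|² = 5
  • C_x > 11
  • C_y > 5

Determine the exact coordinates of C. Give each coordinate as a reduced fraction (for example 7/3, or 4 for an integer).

C = (12, 7)

1. C_x = 12  [[AB ⟂ BC ⇒ 1x+2y-26=0] ∩ [|C−(11, 5)|²=5]]
2. C_y = 7  [[AB ⟂ BC ⇒ 1x+2y-26=0] ∩ [|C−(11, 5)|²=5]]
   so C = (12, 7)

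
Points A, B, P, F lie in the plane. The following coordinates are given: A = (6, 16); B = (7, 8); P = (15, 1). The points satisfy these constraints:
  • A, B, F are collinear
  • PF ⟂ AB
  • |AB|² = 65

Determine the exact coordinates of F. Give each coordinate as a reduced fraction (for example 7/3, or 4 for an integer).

1. F_x = 519/65  [[A, B, F are collinear ⇒ 8x+1y-64=0] ∩ [PF ⟂ AB ⇒ 1x-8y-7=0]]
2. F_y = 8/65  [[A, B, F are collinear ⇒ 8x+1y-64=0] ∩ [PF ⟂ AB ⇒ 1x-8y-7=0]]
   so F = (519/65, 8/65)

F = (519/65, 8/65)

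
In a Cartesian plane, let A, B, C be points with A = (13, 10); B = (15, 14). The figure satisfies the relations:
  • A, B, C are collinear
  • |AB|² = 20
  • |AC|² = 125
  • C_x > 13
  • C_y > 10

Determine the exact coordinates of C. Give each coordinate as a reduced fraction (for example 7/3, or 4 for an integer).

1. C_x = 18  [[A, B, C are collinear ⇒ -4x+2y+32=0] ∩ [|C−(13, 10)|²=125]]
2. C_y = 20  [[A, B, C are collinear ⇒ -4x+2y+32=0] ∩ [|C−(13, 10)|²=125]]
   so C = (18, 20)

C = (18, 20)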